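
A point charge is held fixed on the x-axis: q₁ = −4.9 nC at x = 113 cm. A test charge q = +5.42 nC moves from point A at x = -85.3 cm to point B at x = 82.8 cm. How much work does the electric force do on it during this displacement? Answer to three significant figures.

6.70×10⁻⁷ J

The work done by the electric force is W_field = −ΔU = −q(V_B − V_A) = q(V_A − V_B).
At A: distance to the source charge is 1.98 m; V_A = kq₁/r = -22.2 V.
At B: distance to the source charge is 0.302 m; V_B = kq₁/r = -146 V.
ΔV = V_B − V_A = -124 V.
W_field = −qΔV = −(5.42×10⁻⁹ C)(-124 V) = 6.70×10⁻⁷ J.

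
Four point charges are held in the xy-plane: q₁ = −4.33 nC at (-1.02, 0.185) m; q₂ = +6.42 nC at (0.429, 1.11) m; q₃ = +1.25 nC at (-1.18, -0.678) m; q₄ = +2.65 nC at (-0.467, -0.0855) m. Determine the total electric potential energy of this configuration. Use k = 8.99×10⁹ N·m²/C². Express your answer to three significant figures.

-2.04×10⁻⁷ J

The assembly work is the sum of pairwise potential energies, U = Σ_{i<j} kqᵢqⱼ/rᵢⱼ.
Pair separations: r₁₂ = 1.72 m, r₁₃ = 0.878 m, r₁₄ = 0.616 m, r₂₃ = 2.41 m, r₂₄ = 1.49 m, r₃₄ = 0.927 m.
Summing all 6 pair terms gives U = -2.04×10⁻⁷ J.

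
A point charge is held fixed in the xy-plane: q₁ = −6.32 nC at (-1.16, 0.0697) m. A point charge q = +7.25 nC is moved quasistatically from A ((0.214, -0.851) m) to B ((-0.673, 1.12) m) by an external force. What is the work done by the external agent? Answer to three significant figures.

For quasistatic motion the external work equals the change in potential energy: W_ext = qΔV = q(V_B − V_A).
At A: distance to the source charge is 1.65 m; V_A = kq₁/r = -34.4 V.
At B: distance to the source charge is 1.16 m; V_B = kq₁/r = -49.1 V.
ΔV = V_B − V_A = -14.7 V.
W_ext = qΔV = (7.25×10⁻⁹ C)(-14.7 V) = -1.07×10⁻⁷ J.

-1.07×10⁻⁷ J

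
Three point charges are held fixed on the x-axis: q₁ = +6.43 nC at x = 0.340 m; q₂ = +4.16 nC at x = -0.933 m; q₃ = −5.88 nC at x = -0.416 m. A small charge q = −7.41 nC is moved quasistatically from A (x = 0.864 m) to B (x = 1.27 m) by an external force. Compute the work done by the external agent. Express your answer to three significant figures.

For quasistatic motion the external work equals the change in potential energy: W_ext = qΔV = q(V_B − V_A).
At A: distances to the source charges are 0.524 m, 1.80 m, 1.28 m; V_A = Σ kqᵢ/rᵢ = 89.8 V.
At B: distances to the source charges are 0.930 m, 2.20 m, 1.69 m; V_B = Σ kqᵢ/rᵢ = 47.8 V.
ΔV = V_B − V_A = -42.1 V.
W_ext = qΔV = (-7.41×10⁻⁹ C)(-42.1 V) = 3.12×10⁻⁷ J.

3.12×10⁻⁷ J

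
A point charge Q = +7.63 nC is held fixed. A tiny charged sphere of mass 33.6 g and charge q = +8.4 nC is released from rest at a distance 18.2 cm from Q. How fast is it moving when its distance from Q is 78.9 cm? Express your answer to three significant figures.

0.0120 m/s

Only the electrostatic force acts, so mechanical energy is conserved: ½mv² = U₁ − U₂ = kQq(1/r₁ − 1/r₂).
U₁ − U₂ = (8.99×10⁹ N·m²/C²)(7.63×10⁻⁹ C)(8.40×10⁻⁹ C)(1/0.182 − 1/0.789) = 2.44×10⁻⁶ J.
v = √(2·2.44×10⁻⁶/0.0336) = 0.0120 m/s.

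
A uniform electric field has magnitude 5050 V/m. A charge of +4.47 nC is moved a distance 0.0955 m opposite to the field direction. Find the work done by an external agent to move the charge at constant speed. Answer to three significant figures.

2.16×10⁻⁶ J

The potential change for a displacement 0.0955 m opposite to the field direction is ΔV = +Ed = 482 V.
W_ext = qΔV = 2.16×10⁻⁶ J.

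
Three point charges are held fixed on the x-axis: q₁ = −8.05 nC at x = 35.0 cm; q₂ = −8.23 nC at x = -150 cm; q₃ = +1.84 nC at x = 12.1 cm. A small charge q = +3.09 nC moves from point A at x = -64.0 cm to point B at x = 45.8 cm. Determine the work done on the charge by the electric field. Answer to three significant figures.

1.61×10⁻⁶ J

The work done by the electric force is W_field = −ΔU = −q(V_B − V_A) = q(V_A − V_B).
At A: distances to the source charges are 0.990 m, 0.860 m, 0.761 m; V_A = Σ kqᵢ/rᵢ = -137 V.
At B: distances to the source charges are 0.108 m, 1.96 m, 0.337 m; V_B = Σ kqᵢ/rᵢ = -659 V.
ΔV = V_B − V_A = -521 V.
W_field = −qΔV = −(3.09×10⁻⁹ C)(-521 V) = 1.61×10⁻⁶ J.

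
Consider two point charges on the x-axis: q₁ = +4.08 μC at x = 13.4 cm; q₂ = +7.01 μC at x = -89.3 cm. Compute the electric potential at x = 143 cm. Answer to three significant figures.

Electric potential is a scalar, so the contributions from each charge add algebraically: V = Σ kqᵢ/rᵢ.
Distances from the field point to each charge: r₁ = 1.30 m, r₂ = 2.32 m.
V = k[(4.08×10⁻⁶)/(1.30) + (7.01×10⁻⁶)/(2.32)] = 5.54×10⁴ V.

5.54×10⁴ V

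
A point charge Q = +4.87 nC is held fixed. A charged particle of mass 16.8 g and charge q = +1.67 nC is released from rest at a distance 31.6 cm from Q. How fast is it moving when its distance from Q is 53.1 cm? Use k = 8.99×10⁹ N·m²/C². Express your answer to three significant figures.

Only the electrostatic force acts, so mechanical energy is conserved: ½mv² = U₁ − U₂ = kQq(1/r₁ − 1/r₂).
U₁ − U₂ = (8.99×10⁹ N·m²/C²)(4.87×10⁻⁹ C)(1.67×10⁻⁹ C)(1/0.316 − 1/0.531) = 9.37×10⁻⁸ J.
v = √(2·9.37×10⁻⁸/0.0168) = 3.34×10⁻³ m/s.

3.34×10⁻³ m/s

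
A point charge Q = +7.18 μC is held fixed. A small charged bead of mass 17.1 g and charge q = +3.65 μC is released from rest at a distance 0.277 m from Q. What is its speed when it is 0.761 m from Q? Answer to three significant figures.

7.95 m/s

Only the electrostatic force acts, so mechanical energy is conserved: ½mv² = U₁ − U₂ = kQq(1/r₁ − 1/r₂).
U₁ − U₂ = (8.99×10⁹ N·m²/C²)(7.18×10⁻⁶ C)(3.65×10⁻⁶ C)(1/0.277 − 1/0.761) = 0.541 J.
v = √(2·0.541/0.0171) = 7.95 m/s.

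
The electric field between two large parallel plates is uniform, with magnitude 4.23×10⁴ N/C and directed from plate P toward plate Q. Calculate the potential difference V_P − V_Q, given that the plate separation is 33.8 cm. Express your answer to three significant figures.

1.43×10⁴ V

In a uniform field, potential decreases in the direction of E: ΔV = −E·d for a displacement d parallel to E.
Going from Q to P is a displacement of 33.8 cm opposite to the field, so V_P − V_Q = +Ed = 1.43×10⁴ V.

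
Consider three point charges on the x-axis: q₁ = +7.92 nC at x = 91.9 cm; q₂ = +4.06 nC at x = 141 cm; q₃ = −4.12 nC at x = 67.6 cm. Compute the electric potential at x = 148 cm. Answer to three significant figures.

602 V

Electric potential is a scalar, so the contributions from each charge add algebraically: V = Σ kqᵢ/rᵢ.
Distances from the field point to each charge: r₁ = 0.561 m, r₂ = 0.0700 m, r₃ = 0.804 m.
V = k[(7.92×10⁻⁹)/(0.561) + (4.06×10⁻⁹)/(0.0700) + (-4.12×10⁻⁹)/(0.804)] = 602 V.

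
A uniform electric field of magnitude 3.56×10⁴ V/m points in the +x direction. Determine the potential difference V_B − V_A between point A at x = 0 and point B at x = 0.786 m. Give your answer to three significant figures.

In a uniform field, potential decreases in the direction of E: V_B − V_A = −E·Δx.
V_B − V_A = −(3.56×10⁴ V/m)(0.786 m) = -2.80×10⁴ V.

-2.80×10⁴ V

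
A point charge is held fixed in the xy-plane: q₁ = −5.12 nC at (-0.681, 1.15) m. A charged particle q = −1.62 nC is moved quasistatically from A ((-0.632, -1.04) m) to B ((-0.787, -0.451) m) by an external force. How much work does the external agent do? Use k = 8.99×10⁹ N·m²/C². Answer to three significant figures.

1.24×10⁻⁸ J

For quasistatic motion the external work equals the change in potential energy: W_ext = qΔV = q(V_B − V_A).
At A: distance to the source charge is 2.19 m; V_A = kq₁/r = -21.0 V.
At B: distance to the source charge is 1.60 m; V_B = kq₁/r = -28.7 V.
ΔV = V_B − V_A = -7.67 V.
W_ext = qΔV = (-1.62×10⁻⁹ C)(-7.67 V) = 1.24×10⁻⁸ J.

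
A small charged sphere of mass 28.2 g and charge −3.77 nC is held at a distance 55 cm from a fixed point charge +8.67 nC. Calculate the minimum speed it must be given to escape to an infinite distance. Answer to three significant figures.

To just escape, total mechanical energy must reach zero at infinity: ½mv²_min + U = 0, so ½mv²_min = −U = |kQq|/r.
|U| = |kQq|/r = (8.99×10⁹ N·m²/C²)(8.67×10⁻⁹)(3.77×10⁻⁹)/(0.550) = 5.34×10⁻⁷ J.
v_min = √(2|U|/m) = √(2·5.34×10⁻⁷/0.0282) = 6.16×10⁻³ m/s.

6.16×10⁻³ m/s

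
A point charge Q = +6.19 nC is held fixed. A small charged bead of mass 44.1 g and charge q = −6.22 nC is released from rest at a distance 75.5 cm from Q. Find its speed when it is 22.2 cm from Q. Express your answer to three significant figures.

Only the electrostatic force acts, so mechanical energy is conserved: ½mv² = U₁ − U₂ = kQq(1/r₁ − 1/r₂).
U₁ − U₂ = (8.99×10⁹ N·m²/C²)(6.19×10⁻⁹ C)(-6.22×10⁻⁹ C)(1/0.755 − 1/0.222) = 1.10×10⁻⁶ J.
v = √(2·1.10×10⁻⁶/0.0441) = 7.07×10⁻³ m/s.

7.07×10⁻³ m/s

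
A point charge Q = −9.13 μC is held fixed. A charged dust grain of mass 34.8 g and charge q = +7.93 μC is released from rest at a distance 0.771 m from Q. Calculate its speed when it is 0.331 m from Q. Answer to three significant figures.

Only the electrostatic force acts, so mechanical energy is conserved: ½mv² = U₁ − U₂ = kQq(1/r₁ − 1/r₂).
U₁ − U₂ = (8.99×10⁹ N·m²/C²)(-9.13×10⁻⁶ C)(7.93×10⁻⁶ C)(1/0.771 − 1/0.331) = 1.12 J.
v = √(2·1.12/0.0348) = 8.03 m/s.

8.03 m/s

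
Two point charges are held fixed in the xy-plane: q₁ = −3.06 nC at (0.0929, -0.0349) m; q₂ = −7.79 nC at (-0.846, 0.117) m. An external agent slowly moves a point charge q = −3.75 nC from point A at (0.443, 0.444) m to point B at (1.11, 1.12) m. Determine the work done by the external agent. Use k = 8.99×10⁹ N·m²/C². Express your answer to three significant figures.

For quasistatic motion the external work equals the change in potential energy: W_ext = qΔV = q(V_B − V_A).
At A: distances to the source charges are 0.593 m, 1.33 m; V_A = Σ kqᵢ/rᵢ = -99.0 V.
At B: distances to the source charges are 1.54 m, 2.20 m; V_B = Σ kqᵢ/rᵢ = -49.7 V.
ΔV = V_B − V_A = 49.3 V.
W_ext = qΔV = (-3.75×10⁻⁹ C)(49.3 V) = -1.85×10⁻⁷ J.

-1.85×10⁻⁷ J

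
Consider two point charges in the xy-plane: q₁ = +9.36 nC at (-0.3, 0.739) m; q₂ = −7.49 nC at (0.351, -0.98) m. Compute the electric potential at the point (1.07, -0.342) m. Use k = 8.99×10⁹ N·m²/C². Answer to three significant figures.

The total potential is the scalar sum of each charge's contribution, V = Σ kqᵢ/rᵢ.
Distances from the field point to each charge: r₁ = 1.75 m, r₂ = 0.961 m.
V = k[(9.36×10⁻⁹)/(1.75) + (-7.49×10⁻⁹)/(0.961)] = -21.8 V.

-21.8 V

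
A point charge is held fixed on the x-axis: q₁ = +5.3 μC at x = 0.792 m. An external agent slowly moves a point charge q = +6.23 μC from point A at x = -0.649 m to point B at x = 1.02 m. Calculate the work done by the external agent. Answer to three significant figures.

For quasistatic motion the external work equals the change in potential energy: W_ext = qΔV = q(V_B − V_A).
At A: distance to the source charge is 1.44 m; V_A = kq₁/r = 3.31×10⁴ V.
At B: distance to the source charge is 0.228 m; V_B = kq₁/r = 2.09×10⁵ V.
ΔV = V_B − V_A = 1.76×10⁵ V.
W_ext = qΔV = (6.23×10⁻⁶ C)(1.76×10⁵ V) = 1.10 J.

1.10 J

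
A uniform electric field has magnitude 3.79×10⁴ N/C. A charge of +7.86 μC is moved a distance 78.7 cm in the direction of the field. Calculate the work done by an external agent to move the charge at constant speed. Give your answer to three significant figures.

The potential change for a displacement 78.7 cm in the direction of the field is ΔV = −Ed = -2.98×10⁴ V.
W_ext = qΔV = -0.234 J.

-0.234 J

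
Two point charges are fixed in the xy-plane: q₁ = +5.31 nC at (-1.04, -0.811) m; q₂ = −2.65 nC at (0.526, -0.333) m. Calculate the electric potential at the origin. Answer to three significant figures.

The total potential is the scalar sum of each charge's contribution, V = Σ kqᵢ/rᵢ.
Distances from the field point to each charge: r₁ = 1.32 m, r₂ = 0.623 m.
V = k[(5.31×10⁻⁹)/(1.32) + (-2.65×10⁻⁹)/(0.623)] = -2.07 V.

-2.07 V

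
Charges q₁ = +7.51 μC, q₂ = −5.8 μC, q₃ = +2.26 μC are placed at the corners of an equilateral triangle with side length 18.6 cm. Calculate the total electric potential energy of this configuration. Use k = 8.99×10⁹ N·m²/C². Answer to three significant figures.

The assembly work is the sum of pairwise potential energies, U = Σ_{i<j} kqᵢqⱼ/rᵢⱼ.
All three pair separations equal the side length, 0.186 m.
U = (-2.11) + (0.820) + (-0.634) = -1.92 J.

-1.92 J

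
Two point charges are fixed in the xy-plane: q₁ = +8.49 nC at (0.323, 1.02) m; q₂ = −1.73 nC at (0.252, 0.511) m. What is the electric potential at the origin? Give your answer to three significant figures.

44.0 V

The total potential is the scalar sum of each charge's contribution, V = Σ kqᵢ/rᵢ.
Distances from the field point to each charge: r₁ = 1.07 m, r₂ = 0.570 m.
V = k[(8.49×10⁻⁹)/(1.07) + (-1.73×10⁻⁹)/(0.570)] = 44.0 V.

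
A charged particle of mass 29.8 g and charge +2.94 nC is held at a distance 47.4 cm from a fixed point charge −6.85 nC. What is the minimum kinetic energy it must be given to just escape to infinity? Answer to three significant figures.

3.82×10⁻⁷ J

To just escape, total mechanical energy must reach zero at infinity: ½mv²_min + U = 0, so ½mv²_min = −U = |kQq|/r.
|U| = |kQq|/r = (8.99×10⁹ N·m²/C²)(6.85×10⁻⁹)(2.94×10⁻⁹)/(0.474) = 3.82×10⁻⁷ J.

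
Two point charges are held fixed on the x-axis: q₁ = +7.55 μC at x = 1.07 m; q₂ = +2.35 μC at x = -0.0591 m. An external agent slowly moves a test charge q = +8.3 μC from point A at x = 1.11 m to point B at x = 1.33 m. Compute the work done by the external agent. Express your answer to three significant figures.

For quasistatic motion the external work equals the change in potential energy: W_ext = qΔV = q(V_B − V_A).
At A: distances to the source charges are 0.0400 m, 1.17 m; V_A = Σ kqᵢ/rᵢ = 1.71×10⁶ V.
At B: distances to the source charges are 0.260 m, 1.39 m; V_B = Σ kqᵢ/rᵢ = 2.76×10⁵ V.
ΔV = V_B − V_A = -1.44×10⁶ V.
W_ext = qΔV = (8.30×10⁻⁶ C)(-1.44×10⁶ V) = -11.9 J.

-11.9 J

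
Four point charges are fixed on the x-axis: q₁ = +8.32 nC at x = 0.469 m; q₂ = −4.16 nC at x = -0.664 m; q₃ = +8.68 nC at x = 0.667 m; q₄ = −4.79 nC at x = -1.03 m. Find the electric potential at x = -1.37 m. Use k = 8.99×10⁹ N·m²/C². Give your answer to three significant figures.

The total potential is the scalar sum of each charge's contribution, V = Σ kqᵢ/rᵢ.
Distances from the field point to each charge: r₁ = 1.84 m, r₂ = 0.706 m, r₃ = 2.04 m, r₄ = 0.340 m.
V = k[(8.32×10⁻⁹)/(1.84) + (-4.16×10⁻⁹)/(0.706) + (8.68×10⁻⁹)/(2.04) + (-4.79×10⁻⁹)/(0.340)] = -101 V.

-101 V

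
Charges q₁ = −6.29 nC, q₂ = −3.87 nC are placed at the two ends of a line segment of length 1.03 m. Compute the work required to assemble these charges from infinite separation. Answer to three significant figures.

The assembly work is the sum of pairwise potential energies, U = Σ_{i<j} kqᵢqⱼ/rᵢⱼ.
The separation is r = 1.03 m.
U = (2.12×10⁻⁷) = 2.12×10⁻⁷ J.

2.12×10⁻⁷ J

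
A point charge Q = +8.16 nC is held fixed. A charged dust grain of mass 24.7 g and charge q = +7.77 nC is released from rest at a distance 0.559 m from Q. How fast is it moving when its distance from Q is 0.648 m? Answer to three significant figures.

3.37×10⁻³ m/s

Only the electrostatic force acts, so mechanical energy is conserved: ½mv² = U₁ − U₂ = kQq(1/r₁ − 1/r₂).
U₁ − U₂ = (8.99×10⁹ N·m²/C²)(8.16×10⁻⁹ C)(7.77×10⁻⁹ C)(1/0.559 − 1/0.648) = 1.40×10⁻⁷ J.
v = √(2·1.40×10⁻⁷/0.0247) = 3.37×10⁻³ m/s.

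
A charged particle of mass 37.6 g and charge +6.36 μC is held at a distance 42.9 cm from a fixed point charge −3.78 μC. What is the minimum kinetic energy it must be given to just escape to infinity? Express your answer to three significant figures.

0.504 J

To just escape, total mechanical energy must reach zero at infinity: ½mv²_min + U = 0, so ½mv²_min = −U = |kQq|/r.
|U| = |kQq|/r = (8.99×10⁹ N·m²/C²)(3.78×10⁻⁶)(6.36×10⁻⁶)/(0.429) = 0.504 J.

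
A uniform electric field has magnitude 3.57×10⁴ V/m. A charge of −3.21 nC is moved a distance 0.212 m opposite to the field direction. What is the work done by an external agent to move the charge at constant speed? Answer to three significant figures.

-2.43×10⁻⁵ J

The potential change for a displacement 0.212 m opposite to the field direction is ΔV = +Ed = 7570 V.
W_ext = qΔV = -2.43×10⁻⁵ J.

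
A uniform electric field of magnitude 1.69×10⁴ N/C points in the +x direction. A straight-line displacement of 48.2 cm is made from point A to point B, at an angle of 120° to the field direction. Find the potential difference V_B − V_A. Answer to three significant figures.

Only the component of displacement along E changes the potential: ΔV = −E·d·cosθ.
ΔV = −(1.69×10⁴ V/m)(0.482 m)cos120° = 4070 V.

4070 V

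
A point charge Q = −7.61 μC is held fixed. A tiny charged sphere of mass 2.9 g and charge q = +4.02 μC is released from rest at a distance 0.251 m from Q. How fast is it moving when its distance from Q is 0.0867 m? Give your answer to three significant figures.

37.8 m/s

Only the electrostatic force acts, so mechanical energy is conserved: ½mv² = U₁ − U₂ = kQq(1/r₁ − 1/r₂).
U₁ − U₂ = (8.99×10⁹ N·m²/C²)(-7.61×10⁻⁶ C)(4.02×10⁻⁶ C)(1/0.251 − 1/0.0867) = 2.08 J.
v = √(2·2.08/2.90×10⁻³) = 37.8 m/s.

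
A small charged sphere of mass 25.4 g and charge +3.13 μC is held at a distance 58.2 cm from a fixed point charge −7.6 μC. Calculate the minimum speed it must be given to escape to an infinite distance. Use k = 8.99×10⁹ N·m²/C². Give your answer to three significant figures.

To just escape, total mechanical energy must reach zero at infinity: ½mv²_min + U = 0, so ½mv²_min = −U = |kQq|/r.
|U| = |kQq|/r = (8.99×10⁹ N·m²/C²)(7.60×10⁻⁶)(3.13×10⁻⁶)/(0.582) = 0.367 J.
v_min = √(2|U|/m) = √(2·0.367/0.0254) = 5.38 m/s.

5.38 m/s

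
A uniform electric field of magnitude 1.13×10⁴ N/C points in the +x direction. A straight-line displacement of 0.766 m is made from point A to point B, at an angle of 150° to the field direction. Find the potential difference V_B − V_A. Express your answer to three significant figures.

Only the component of displacement along E changes the potential: ΔV = −E·d·cosθ.
ΔV = −(1.13×10⁴ V/m)(0.766 m)cos150° = 7500 V.

7500 V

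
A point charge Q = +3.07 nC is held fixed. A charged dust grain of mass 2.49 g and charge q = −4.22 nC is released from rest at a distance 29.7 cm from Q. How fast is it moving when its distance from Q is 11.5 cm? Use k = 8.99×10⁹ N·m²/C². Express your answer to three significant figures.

Only the electrostatic force acts, so mechanical energy is conserved: ½mv² = U₁ − U₂ = kQq(1/r₁ − 1/r₂).
U₁ − U₂ = (8.99×10⁹ N·m²/C²)(3.07×10⁻⁹ C)(-4.22×10⁻⁹ C)(1/0.297 − 1/0.115) = 6.21×10⁻⁷ J.
v = √(2·6.21×10⁻⁷/2.49×10⁻³) = 0.0223 m/s.

0.0223 m/s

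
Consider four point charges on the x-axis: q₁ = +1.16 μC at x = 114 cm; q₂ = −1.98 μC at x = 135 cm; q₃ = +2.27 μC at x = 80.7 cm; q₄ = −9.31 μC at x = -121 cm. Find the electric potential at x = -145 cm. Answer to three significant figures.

-3.42×10⁵ V

The total potential is the scalar sum of each charge's contribution, V = Σ kqᵢ/rᵢ.
Distances from the field point to each charge: r₁ = 2.59 m, r₂ = 2.80 m, r₃ = 2.26 m, r₄ = 0.240 m.
V = k[(1.16×10⁻⁶)/(2.59) + (-1.98×10⁻⁶)/(2.80) + (2.27×10⁻⁶)/(2.26) + (-9.31×10⁻⁶)/(0.240)] = -3.42×10⁵ V.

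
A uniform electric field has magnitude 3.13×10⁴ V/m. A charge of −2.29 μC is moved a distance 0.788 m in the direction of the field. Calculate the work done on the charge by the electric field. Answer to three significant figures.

The potential change for a displacement 0.788 m in the direction of the field is ΔV = −Ed = -2.47×10⁴ V.
W_field = −qΔV = -0.0565 J.

-0.0565 J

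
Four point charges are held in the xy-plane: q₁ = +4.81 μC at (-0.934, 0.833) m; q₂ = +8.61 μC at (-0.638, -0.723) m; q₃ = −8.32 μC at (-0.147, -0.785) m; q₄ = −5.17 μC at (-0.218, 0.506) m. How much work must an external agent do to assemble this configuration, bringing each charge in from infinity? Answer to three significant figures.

-1.56 J

The work to assemble the configuration equals its total potential energy, U = Σ kqᵢqⱼ/rᵢⱼ over all pairs.
Pair separations: r₁₂ = 1.58 m, r₁₃ = 1.80 m, r₁₄ = 0.787 m, r₂₃ = 0.495 m, r₂₄ = 1.30 m, r₃₄ = 1.29 m.
Summing all 6 pair terms gives U = -1.56 J.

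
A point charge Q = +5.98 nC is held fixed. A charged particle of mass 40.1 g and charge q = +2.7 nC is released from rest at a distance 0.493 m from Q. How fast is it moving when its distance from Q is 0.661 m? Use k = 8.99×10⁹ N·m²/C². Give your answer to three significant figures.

1.93×10⁻³ m/s

Only the electrostatic force acts, so mechanical energy is conserved: ½mv² = U₁ − U₂ = kQq(1/r₁ − 1/r₂).
U₁ − U₂ = (8.99×10⁹ N·m²/C²)(5.98×10⁻⁹ C)(2.70×10⁻⁹ C)(1/0.493 − 1/0.661) = 7.48×10⁻⁸ J.
v = √(2·7.48×10⁻⁸/0.0401) = 1.93×10⁻³ m/s.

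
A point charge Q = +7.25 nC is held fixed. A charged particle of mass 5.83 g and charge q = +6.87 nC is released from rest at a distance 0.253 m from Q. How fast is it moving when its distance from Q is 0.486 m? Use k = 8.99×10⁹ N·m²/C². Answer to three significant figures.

0.0171 m/s

Only the electrostatic force acts, so mechanical energy is conserved: ½mv² = U₁ − U₂ = kQq(1/r₁ − 1/r₂).
U₁ − U₂ = (8.99×10⁹ N·m²/C²)(7.25×10⁻⁹ C)(6.87×10⁻⁹ C)(1/0.253 − 1/0.486) = 8.49×10⁻⁷ J.
v = √(2·8.49×10⁻⁷/5.83×10⁻³) = 0.0171 m/s.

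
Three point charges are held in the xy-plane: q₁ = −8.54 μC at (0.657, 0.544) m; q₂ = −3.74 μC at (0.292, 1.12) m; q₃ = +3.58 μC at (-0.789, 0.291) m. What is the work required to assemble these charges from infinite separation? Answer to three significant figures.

The assembly work is the sum of pairwise potential energies, U = Σ_{i<j} kqᵢqⱼ/rᵢⱼ.
Pair separations: r₁₂ = 0.682 m, r₁₃ = 1.47 m, r₂₃ = 1.36 m.
U = (0.421) + (-0.187) + (-0.0884) = 0.145 J.

0.145 J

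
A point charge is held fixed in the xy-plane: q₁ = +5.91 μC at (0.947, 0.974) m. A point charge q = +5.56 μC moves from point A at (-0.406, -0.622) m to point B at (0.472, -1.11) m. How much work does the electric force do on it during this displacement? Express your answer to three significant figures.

The work done by the electric force is W_field = −ΔU = −q(V_B − V_A) = q(V_A − V_B).
At A: distance to the source charge is 2.09 m; V_A = kq₁/r = 2.54×10⁴ V.
At B: distance to the source charge is 2.14 m; V_B = kq₁/r = 2.49×10⁴ V.
ΔV = V_B − V_A = -536 V.
W_field = −qΔV = −(5.56×10⁻⁶ C)(-536 V) = 2.98×10⁻³ J.

2.98×10⁻³ J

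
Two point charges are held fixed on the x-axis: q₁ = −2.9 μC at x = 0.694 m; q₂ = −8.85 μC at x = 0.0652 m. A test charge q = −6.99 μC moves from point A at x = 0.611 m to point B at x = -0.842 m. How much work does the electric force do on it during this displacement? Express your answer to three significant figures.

2.48 J

The work done by the electric force is W_field = −ΔU = −q(V_B − V_A) = q(V_A − V_B).
At A: distances to the source charges are 0.0830 m, 0.546 m; V_A = Σ kqᵢ/rᵢ = -4.60×10⁵ V.
At B: distances to the source charges are 1.54 m, 0.907 m; V_B = Σ kqᵢ/rᵢ = -1.05×10⁵ V.
ΔV = V_B − V_A = 3.55×10⁵ V.
W_field = −qΔV = −(-6.99×10⁻⁶ C)(3.55×10⁵ V) = 2.48 J.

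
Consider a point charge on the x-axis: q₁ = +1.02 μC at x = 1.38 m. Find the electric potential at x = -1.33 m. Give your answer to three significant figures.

3380 V

Electric potential is a scalar, so the contributions from each charge add algebraically: V = Σ kqᵢ/rᵢ.
V = k[(1.02×10⁻⁶)/(2.71)] = 3380 V.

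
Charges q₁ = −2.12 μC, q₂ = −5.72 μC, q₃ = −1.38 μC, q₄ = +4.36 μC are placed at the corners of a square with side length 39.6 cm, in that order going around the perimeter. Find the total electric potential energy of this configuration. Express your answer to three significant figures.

-0.245 J

The assembly work is the sum of pairwise potential energies, U = Σ_{i<j} kqᵢqⱼ/rᵢⱼ.
The four side pairs have separation 0.396 m and the two diagonal pairs 0.560 m.
Summing all 6 pair terms gives U = -0.245 J.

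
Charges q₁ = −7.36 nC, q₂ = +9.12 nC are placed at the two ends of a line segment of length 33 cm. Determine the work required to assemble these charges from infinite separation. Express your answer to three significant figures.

-1.83×10⁻⁶ J

The assembly work is the sum of pairwise potential energies, U = Σ_{i<j} kqᵢqⱼ/rᵢⱼ.
The separation is r = 0.330 m.
U = (-1.83×10⁻⁶) = -1.83×10⁻⁶ J.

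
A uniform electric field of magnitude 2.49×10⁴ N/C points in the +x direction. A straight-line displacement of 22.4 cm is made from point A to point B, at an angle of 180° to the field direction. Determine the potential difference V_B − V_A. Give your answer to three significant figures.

5580 V

Only the component of displacement along E changes the potential: ΔV = −E·d·cosθ.
ΔV = −(2.49×10⁴ V/m)(0.224 m)cos180° = 5580 V.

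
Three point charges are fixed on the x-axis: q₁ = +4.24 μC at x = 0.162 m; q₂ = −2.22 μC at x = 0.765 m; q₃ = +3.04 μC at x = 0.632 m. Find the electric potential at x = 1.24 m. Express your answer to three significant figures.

3.83×10⁴ V

The total potential is the scalar sum of each charge's contribution, V = Σ kqᵢ/rᵢ.
Distances from the field point to each charge: r₁ = 1.08 m, r₂ = 0.475 m, r₃ = 0.608 m.
V = k[(4.24×10⁻⁶)/(1.08) + (-2.22×10⁻⁶)/(0.475) + (3.04×10⁻⁶)/(0.608)] = 3.83×10⁴ V.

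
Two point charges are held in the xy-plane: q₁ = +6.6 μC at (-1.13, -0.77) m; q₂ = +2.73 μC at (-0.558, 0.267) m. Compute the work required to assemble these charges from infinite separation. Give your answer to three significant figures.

0.137 J

The assembly work is the sum of pairwise potential energies, U = Σ_{i<j} kqᵢqⱼ/rᵢⱼ.
Pair separations: r₁₂ = 1.18 m.
U = (0.137) = 0.137 J.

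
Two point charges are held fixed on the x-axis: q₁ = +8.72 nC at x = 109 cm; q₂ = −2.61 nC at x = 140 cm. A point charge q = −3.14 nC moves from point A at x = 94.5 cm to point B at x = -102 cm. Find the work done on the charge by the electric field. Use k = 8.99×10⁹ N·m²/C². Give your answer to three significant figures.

The work done by the electric force is W_field = −ΔU = −q(V_B − V_A) = q(V_A − V_B).
At A: distances to the source charges are 0.145 m, 0.455 m; V_A = Σ kqᵢ/rᵢ = 489 V.
At B: distances to the source charges are 2.11 m, 2.42 m; V_B = Σ kqᵢ/rᵢ = 27.5 V.
ΔV = V_B − V_A = -462 V.
W_field = −qΔV = −(-3.14×10⁻⁹ C)(-462 V) = -1.45×10⁻⁶ J.

-1.45×10⁻⁶ J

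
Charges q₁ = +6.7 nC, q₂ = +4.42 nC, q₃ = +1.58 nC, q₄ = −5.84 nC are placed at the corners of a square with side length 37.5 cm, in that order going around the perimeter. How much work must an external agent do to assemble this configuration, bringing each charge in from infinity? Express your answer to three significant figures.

-5.40×10⁻⁷ J

The assembly work is the sum of pairwise potential energies, U = Σ_{i<j} kqᵢqⱼ/rᵢⱼ.
The four side pairs have separation 0.375 m and the two diagonal pairs 0.530 m.
Summing all 6 pair terms gives U = -5.40×10⁻⁷ J.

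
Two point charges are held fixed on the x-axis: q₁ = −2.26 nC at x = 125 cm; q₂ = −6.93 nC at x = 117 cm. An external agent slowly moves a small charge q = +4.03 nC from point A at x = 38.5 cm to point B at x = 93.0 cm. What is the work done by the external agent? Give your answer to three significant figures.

-8.88×10⁻⁷ J

For quasistatic motion the external work equals the change in potential energy: W_ext = qΔV = q(V_B − V_A).
At A: distances to the source charges are 0.865 m, 0.785 m; V_A = Σ kqᵢ/rᵢ = -103 V.
At B: distances to the source charges are 0.320 m, 0.240 m; V_B = Σ kqᵢ/rᵢ = -323 V.
ΔV = V_B − V_A = -220 V.
W_ext = qΔV = (4.03×10⁻⁹ C)(-220 V) = -8.88×10⁻⁷ J.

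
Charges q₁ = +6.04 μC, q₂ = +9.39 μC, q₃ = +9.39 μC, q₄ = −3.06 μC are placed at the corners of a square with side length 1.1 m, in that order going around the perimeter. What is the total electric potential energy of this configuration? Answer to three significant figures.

The assembly work is the sum of pairwise potential energies, U = Σ_{i<j} kqᵢqⱼ/rᵢⱼ.
The four side pairs have separation 1.10 m and the two diagonal pairs 1.56 m.
Summing all 6 pair terms gives U = 0.960 J.

0.960 J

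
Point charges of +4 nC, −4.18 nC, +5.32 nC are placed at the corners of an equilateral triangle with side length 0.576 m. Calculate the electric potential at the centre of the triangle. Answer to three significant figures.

The total potential is the scalar sum of each charge's contribution, V = Σ kqᵢ/rᵢ.
The distance from each vertex to the centroid is a/√3 = 0.333 m.
V = k[(4.00×10⁻⁹)/(0.333) + (-4.18×10⁻⁹)/(0.333) + (5.32×10⁻⁹)/(0.333)] = 139 V.

139 V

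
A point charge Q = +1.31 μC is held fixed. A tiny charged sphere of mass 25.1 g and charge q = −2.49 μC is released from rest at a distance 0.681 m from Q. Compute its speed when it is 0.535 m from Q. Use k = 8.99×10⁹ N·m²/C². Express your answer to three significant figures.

Only the electrostatic force acts, so mechanical energy is conserved: ½mv² = U₁ − U₂ = kQq(1/r₁ − 1/r₂).
U₁ − U₂ = (8.99×10⁹ N·m²/C²)(1.31×10⁻⁶ C)(-2.49×10⁻⁶ C)(1/0.681 − 1/0.535) = 0.0118 J.
v = √(2·0.0118/0.0251) = 0.968 m/s.

0.968 m/s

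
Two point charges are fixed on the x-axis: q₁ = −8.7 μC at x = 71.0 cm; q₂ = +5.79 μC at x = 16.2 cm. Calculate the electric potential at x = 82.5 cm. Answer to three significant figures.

-6.02×10⁵ V

The total potential is the scalar sum of each charge's contribution, V = Σ kqᵢ/rᵢ.
Distances from the field point to each charge: r₁ = 0.115 m, r₂ = 0.663 m.
V = k[(-8.70×10⁻⁶)/(0.115) + (5.79×10⁻⁶)/(0.663)] = -6.02×10⁵ V.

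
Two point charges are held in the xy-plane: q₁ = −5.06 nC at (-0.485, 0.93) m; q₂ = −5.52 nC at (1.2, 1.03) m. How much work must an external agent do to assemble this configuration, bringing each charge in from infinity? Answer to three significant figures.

1.49×10⁻⁷ J

The assembly work is the sum of pairwise potential energies, U = Σ_{i<j} kqᵢqⱼ/rᵢⱼ.
Pair separations: r₁₂ = 1.69 m.
U = (1.49×10⁻⁷) = 1.49×10⁻⁷ J.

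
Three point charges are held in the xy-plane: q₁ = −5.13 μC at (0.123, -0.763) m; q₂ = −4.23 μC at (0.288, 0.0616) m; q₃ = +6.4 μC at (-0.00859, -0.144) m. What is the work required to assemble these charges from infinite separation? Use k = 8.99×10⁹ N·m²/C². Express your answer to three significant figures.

-0.909 J

The assembly work is the sum of pairwise potential energies, U = Σ_{i<j} kqᵢqⱼ/rᵢⱼ.
Pair separations: r₁₂ = 0.841 m, r₁₃ = 0.633 m, r₂₃ = 0.361 m.
U = (0.232) + (-0.466) + (-0.674) = -0.909 J.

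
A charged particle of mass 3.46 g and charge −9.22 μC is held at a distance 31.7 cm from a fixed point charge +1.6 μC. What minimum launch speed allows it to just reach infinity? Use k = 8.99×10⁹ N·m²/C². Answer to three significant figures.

15.6 m/s

To just escape, total mechanical energy must reach zero at infinity: ½mv²_min + U = 0, so ½mv²_min = −U = |kQq|/r.
|U| = |kQq|/r = (8.99×10⁹ N·m²/C²)(1.60×10⁻⁶)(9.22×10⁻⁶)/(0.317) = 0.418 J.
v_min = √(2|U|/m) = √(2·0.418/3.46×10⁻³) = 15.6 m/s.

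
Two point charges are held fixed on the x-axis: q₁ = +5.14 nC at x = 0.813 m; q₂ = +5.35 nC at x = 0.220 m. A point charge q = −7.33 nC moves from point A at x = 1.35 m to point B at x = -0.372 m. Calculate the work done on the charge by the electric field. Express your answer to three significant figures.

-6.14×10⁻⁸ J

The work done by the electric force is W_field = −ΔU = −q(V_B − V_A) = q(V_A − V_B).
At A: distances to the source charges are 0.537 m, 1.13 m; V_A = Σ kqᵢ/rᵢ = 129 V.
At B: distances to the source charges are 1.19 m, 0.592 m; V_B = Σ kqᵢ/rᵢ = 120 V.
ΔV = V_B − V_A = -8.37 V.
W_field = −qΔV = −(-7.33×10⁻⁹ C)(-8.37 V) = -6.14×10⁻⁸ J.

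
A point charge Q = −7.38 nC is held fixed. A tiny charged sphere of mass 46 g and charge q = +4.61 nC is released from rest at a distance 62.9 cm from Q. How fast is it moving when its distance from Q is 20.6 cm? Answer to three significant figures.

Only the electrostatic force acts, so mechanical energy is conserved: ½mv² = U₁ − U₂ = kQq(1/r₁ − 1/r₂).
U₁ − U₂ = (8.99×10⁹ N·m²/C²)(-7.38×10⁻⁹ C)(4.61×10⁻⁹ C)(1/0.629 − 1/0.206) = 9.98×10⁻⁷ J.
v = √(2·9.98×10⁻⁷/0.0460) = 6.59×10⁻³ m/s.

6.59×10⁻³ m/s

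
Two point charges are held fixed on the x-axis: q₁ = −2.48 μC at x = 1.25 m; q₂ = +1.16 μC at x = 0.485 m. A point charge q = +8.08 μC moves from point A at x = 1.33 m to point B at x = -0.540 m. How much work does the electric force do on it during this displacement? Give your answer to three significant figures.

-2.13 J

The work done by the electric force is W_field = −ΔU = −q(V_B − V_A) = q(V_A − V_B).
At A: distances to the source charges are 0.0800 m, 0.845 m; V_A = Σ kqᵢ/rᵢ = -2.66×10⁵ V.
At B: distances to the source charges are 1.79 m, 1.02 m; V_B = Σ kqᵢ/rᵢ = -2280 V.
ΔV = V_B − V_A = 2.64×10⁵ V.
W_field = −qΔV = −(8.08×10⁻⁶ C)(2.64×10⁵ V) = -2.13 J.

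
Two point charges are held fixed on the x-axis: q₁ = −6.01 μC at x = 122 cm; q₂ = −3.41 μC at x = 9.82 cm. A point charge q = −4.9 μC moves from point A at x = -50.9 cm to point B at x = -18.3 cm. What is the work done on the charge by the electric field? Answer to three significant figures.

-0.322 J

The work done by the electric force is W_field = −ΔU = −q(V_B − V_A) = q(V_A − V_B).
At A: distances to the source charges are 1.73 m, 0.607 m; V_A = Σ kqᵢ/rᵢ = -8.17×10⁴ V.
At B: distances to the source charges are 1.40 m, 0.281 m; V_B = Σ kqᵢ/rᵢ = -1.48×10⁵ V.
ΔV = V_B − V_A = -6.58×10⁴ V.
W_field = −qΔV = −(-4.90×10⁻⁶ C)(-6.58×10⁴ V) = -0.322 J.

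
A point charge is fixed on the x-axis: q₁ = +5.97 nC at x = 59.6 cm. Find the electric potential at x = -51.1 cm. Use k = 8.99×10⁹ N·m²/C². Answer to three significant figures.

48.5 V

Electric potential is a scalar, so the contributions from each charge add algebraically: V = Σ kqᵢ/rᵢ.
V = k[(5.97×10⁻⁹)/(1.11)] = 48.5 V.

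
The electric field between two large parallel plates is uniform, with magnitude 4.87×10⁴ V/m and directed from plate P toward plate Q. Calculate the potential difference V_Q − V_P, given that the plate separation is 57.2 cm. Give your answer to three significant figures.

-2.79×10⁴ V

In a uniform field, potential decreases in the direction of E: ΔV = −E·d for a displacement d parallel to E.
Going from P to Q is a displacement of 57.2 cm along the field, so V_Q − V_P = −Ed = -2.79×10⁴ V.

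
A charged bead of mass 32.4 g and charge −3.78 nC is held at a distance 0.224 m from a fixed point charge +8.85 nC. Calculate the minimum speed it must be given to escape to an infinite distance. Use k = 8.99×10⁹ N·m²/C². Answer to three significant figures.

To just escape, total mechanical energy must reach zero at infinity: ½mv²_min + U = 0, so ½mv²_min = −U = |kQq|/r.
|U| = |kQq|/r = (8.99×10⁹ N·m²/C²)(8.85×10⁻⁹)(3.78×10⁻⁹)/(0.224) = 1.34×10⁻⁶ J.
v_min = √(2|U|/m) = √(2·1.34×10⁻⁶/0.0324) = 9.10×10⁻³ m/s.

9.10×10⁻³ m/s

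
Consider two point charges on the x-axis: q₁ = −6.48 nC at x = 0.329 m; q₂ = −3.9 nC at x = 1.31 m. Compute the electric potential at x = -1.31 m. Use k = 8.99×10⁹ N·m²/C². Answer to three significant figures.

Electric potential is a scalar, so the contributions from each charge add algebraically: V = Σ kqᵢ/rᵢ.
Distances from the field point to each charge: r₁ = 1.64 m, r₂ = 2.62 m.
V = k[(-6.48×10⁻⁹)/(1.64) + (-3.90×10⁻⁹)/(2.62)] = -48.9 V.

-48.9 V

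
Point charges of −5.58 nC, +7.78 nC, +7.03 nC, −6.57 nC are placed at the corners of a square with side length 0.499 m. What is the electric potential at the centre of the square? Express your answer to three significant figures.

Electric potential is a scalar, so the contributions from each charge add algebraically: V = Σ kqᵢ/rᵢ.
The distance from each corner to the centre is a√2/2 = 0.353 m.
V = k[(-5.58×10⁻⁹)/(0.353) + (7.78×10⁻⁹)/(0.353) + (7.03×10⁻⁹)/(0.353) + (-6.57×10⁻⁹)/(0.353)] = 67.8 V.

67.8 V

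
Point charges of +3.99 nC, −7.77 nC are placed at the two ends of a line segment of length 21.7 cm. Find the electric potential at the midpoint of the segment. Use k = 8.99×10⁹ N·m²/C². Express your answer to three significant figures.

The total potential is the scalar sum of each charge's contribution, V = Σ kqᵢ/rᵢ.
Each charge is 0.108 m from the midpoint.
V = k[(3.99×10⁻⁹)/(0.108) + (-7.77×10⁻⁹)/(0.108)] = -313 V.

-313 V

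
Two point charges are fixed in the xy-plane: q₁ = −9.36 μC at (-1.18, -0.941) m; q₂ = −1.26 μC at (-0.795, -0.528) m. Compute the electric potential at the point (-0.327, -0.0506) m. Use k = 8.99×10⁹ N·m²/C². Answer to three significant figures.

-8.52×10⁴ V

The total potential is the scalar sum of each charge's contribution, V = Σ kqᵢ/rᵢ.
Distances from the field point to each charge: r₁ = 1.23 m, r₂ = 0.669 m.
V = k[(-9.36×10⁻⁶)/(1.23) + (-1.26×10⁻⁶)/(0.669)] = -8.52×10⁴ V.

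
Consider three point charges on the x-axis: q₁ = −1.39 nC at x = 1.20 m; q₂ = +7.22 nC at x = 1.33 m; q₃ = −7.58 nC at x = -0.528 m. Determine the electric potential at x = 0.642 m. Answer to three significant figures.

13.7 V

Electric potential is a scalar, so the contributions from each charge add algebraically: V = Σ kqᵢ/rᵢ.
Distances from the field point to each charge: r₁ = 0.558 m, r₂ = 0.688 m, r₃ = 1.17 m.
V = k[(-1.39×10⁻⁹)/(0.558) + (7.22×10⁻⁹)/(0.688) + (-7.58×10⁻⁹)/(1.17)] = 13.7 V.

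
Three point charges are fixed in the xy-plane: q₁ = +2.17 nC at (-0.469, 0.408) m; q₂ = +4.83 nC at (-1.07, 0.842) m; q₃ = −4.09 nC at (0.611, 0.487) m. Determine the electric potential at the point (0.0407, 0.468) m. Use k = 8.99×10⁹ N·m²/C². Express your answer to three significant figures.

10.6 V

The total potential is the scalar sum of each charge's contribution, V = Σ kqᵢ/rᵢ.
Distances from the field point to each charge: r₁ = 0.513 m, r₂ = 1.17 m, r₃ = 0.571 m.
V = k[(2.17×10⁻⁹)/(0.513) + (4.83×10⁻⁹)/(1.17) + (-4.09×10⁻⁹)/(0.571)] = 10.6 V.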